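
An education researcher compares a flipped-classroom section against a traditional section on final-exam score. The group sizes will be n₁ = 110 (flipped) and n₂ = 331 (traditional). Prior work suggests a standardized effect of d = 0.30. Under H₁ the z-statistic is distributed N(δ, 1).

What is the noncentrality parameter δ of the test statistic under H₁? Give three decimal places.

The noncentrality parameter scales effect size by the design's sample-size factor: δ = d / √(1/n₁ + 1/n₂) = 0.30 / √(1/110 + 1/331) = 2.7259

δ ≈ 2.726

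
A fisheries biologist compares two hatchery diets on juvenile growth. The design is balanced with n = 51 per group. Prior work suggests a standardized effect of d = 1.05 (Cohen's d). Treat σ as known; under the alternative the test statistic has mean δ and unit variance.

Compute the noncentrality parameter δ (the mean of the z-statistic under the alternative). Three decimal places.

δ = d·√(n/2) = 1.05 × √(51/2) = 5.3022

δ ≈ 5.302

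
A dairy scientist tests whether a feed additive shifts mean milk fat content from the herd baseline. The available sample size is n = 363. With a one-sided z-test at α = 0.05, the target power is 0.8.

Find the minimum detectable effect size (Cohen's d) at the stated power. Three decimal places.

Required noncentrality: δ = z_{0.05} + z_{0.20} = 1.645 + 0.842 = 2.486.
δ = d·√n ⇒ d = δ/√n = 2.486/√363 = 0.1305.

d ≈ 0.131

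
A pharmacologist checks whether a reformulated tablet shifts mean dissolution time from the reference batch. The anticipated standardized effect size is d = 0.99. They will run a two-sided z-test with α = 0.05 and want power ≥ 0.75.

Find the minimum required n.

n = 8

For power 0.75 need Φ(δ − z_{0.025}) = 0.75, so δ = z_{0.025} + z_{0.25} = 1.960 + 0.674 = 2.634.
(The Φ(−δ − z_{α/2}) term is vanishingly small for δ > 0 and is dropped in the standard sample-size formula.)
δ = d·√n ⇒ n = (δ/d)² = (2.634 / 0.99)² = 7.08.
Rounding up, n = 8.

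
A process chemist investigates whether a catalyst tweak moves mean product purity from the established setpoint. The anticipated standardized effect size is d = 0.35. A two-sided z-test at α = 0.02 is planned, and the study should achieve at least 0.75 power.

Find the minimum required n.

Set Φ(δ − 2.326) = 0.75; then δ − 2.326 = Φ⁻¹(0.75) = 0.674, giving δ = 3.001.
(For δ > 0 the lower-tail rejection region contributes negligibly to power, so the one-term inversion is standard.)
δ = d·√n ⇒ n = (δ/d)² = (3.001 / 0.35)² = 73.51.
Round up to the next whole unit.

n = 74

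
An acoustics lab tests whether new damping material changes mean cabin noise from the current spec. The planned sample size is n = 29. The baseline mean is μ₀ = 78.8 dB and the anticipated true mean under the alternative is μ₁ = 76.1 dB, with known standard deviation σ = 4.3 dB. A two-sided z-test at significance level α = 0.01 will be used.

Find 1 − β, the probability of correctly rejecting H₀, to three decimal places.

Power ≈ 0.790

Standardized effect: d = |μ₁ − μ₀| / σ = |76.1 − 78.8| / 4.3 = 0.6279
Noncentrality parameter: δ = d·√n = 0.6279 × √29 = 3.3814
Two-sided α = 0.01 → critical value z_{0.005} = 2.576.
Power = Φ(δ − 2.576) + Φ(−δ − 2.576) = Φ(0.806) + Φ(-5.957) = 0.7897 + 0.0000 = 0.7897.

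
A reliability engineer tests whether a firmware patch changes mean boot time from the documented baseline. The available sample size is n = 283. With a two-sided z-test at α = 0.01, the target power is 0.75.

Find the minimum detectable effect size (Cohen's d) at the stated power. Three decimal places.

Required noncentrality: δ = z_{0.005} + z_{0.25} = 2.576 + 0.674 = 3.250.
(The second rejection-region term Φ(−δ − z_{α/2}) is negligible and dropped.)
δ = d·√n ⇒ d = δ/√n = 3.250/√283 = 0.1932.

d ≈ 0.193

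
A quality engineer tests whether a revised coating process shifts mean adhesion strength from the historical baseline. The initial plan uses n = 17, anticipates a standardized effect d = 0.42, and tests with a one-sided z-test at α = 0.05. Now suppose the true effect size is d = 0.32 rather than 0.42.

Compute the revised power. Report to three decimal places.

Power ≈ 0.372

With d = 0.32: δ = d·√n = 0.32 × √17 = 1.3194. Critical value z_{0.05} = 1.645.
Revised power = Φ(δ − 1.645) = Φ(-0.325) = 0.3724.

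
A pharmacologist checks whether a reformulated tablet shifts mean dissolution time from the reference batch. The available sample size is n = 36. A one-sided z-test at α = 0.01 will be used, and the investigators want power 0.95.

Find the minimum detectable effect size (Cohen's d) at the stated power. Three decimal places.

Required noncentrality: δ = z_{0.01} + z_{0.05} = 2.326 + 1.645 = 3.971.
δ = d·√n ⇒ d = δ/√n = 3.971/√36 = 0.6619.

d ≈ 0.662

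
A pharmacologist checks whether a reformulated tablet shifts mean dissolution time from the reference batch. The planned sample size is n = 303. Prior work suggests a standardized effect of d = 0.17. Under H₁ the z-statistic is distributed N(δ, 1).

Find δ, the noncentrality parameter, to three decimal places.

δ ≈ 2.959

The noncentrality parameter scales effect size by the design's sample-size factor: δ = d·√n = 0.17 × √303 = 2.9592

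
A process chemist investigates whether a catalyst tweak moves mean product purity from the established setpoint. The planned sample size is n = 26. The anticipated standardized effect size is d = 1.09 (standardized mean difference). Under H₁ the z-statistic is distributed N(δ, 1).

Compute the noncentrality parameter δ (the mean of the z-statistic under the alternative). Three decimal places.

δ ≈ 5.558

δ = d·√n = 1.09 × √26 = 5.5579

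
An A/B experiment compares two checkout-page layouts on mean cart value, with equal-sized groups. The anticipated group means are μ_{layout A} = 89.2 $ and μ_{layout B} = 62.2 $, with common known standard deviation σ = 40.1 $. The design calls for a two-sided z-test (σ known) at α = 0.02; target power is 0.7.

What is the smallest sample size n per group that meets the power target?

Standardized effect: d = |μ_{layout A} − μ_{layout B}| / σ = |89.2 − 62.2| / 40.1 = 0.6733
Set Φ(δ − 2.326) = 0.7; then δ − 2.326 = Φ⁻¹(0.7) = 0.524, giving δ = 2.851.
(Ignoring the negligible lower-tail rejection probability gives the usual closed-form inversion.)
δ = d·√(n/2) ⇒ n = 2(δ/d)² = 2 × (2.851 / 0.6733)² = 35.85.
Round up to the next whole unit.

n = 36 per group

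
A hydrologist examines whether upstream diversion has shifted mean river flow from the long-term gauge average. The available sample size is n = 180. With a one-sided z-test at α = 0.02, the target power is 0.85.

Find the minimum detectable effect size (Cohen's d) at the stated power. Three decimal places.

d ≈ 0.230

Need Φ(δ − 2.054) = 0.85, so δ = 2.054 + 1.036 = 3.090.
δ = d·√n ⇒ d = δ/√n = 3.090/√180 = 0.2303.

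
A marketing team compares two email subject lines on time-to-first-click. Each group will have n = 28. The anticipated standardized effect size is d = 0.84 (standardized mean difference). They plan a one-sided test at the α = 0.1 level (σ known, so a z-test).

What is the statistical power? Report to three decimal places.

Noncentrality parameter: λ = d·√(n/2) = 0.84 × √(28/2) = 3.1430
One-sided α = 0.1 → critical value z_{0.1} = 1.282.
Power = Φ(λ − 1.282) = Φ(1.861) = 0.9687.

Power ≈ 0.969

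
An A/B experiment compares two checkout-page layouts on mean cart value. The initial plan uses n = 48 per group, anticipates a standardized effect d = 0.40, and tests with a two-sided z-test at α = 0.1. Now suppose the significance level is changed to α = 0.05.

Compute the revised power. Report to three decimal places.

Power ≈ 0.500

δ = d·√(n/2) = 0.40 × √(48/2) = 1.9596 (unchanged). New critical value: z_{0.025} = 1.960.
Revised power = Φ(δ − 1.960) + Φ(−δ − 1.960) = Φ(0.000) + Φ(-3.920) = 0.4999 + 0.0000 = 0.4999.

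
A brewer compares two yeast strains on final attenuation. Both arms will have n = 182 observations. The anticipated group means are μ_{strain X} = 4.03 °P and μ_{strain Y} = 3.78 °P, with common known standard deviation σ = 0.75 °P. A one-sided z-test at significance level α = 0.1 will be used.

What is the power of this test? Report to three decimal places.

Power ≈ 0.971

Standardized effect: d = |μ_{strain X} − μ_{strain Y}| / σ = |4.03 − 3.78| / 0.75 = 0.3333
Noncentrality parameter: δ = d·√(n/2) = 0.3333 × √(182/2) = 3.1798
Critical value for a one-sided test at α = 0.1: z_α = 1.282.
Power = P(Z > 1.282 − δ) = Φ(1.898) = 0.9712.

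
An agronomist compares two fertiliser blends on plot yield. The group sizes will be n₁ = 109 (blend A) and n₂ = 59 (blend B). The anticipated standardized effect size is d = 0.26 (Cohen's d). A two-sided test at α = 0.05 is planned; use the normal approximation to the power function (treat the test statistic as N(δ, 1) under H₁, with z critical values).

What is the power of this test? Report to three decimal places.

Noncentrality parameter: δ = d / √(1/n₁ + 1/n₂) = 0.26 / √(1/109 + 1/59) = 1.6086
Critical value for a two-sided test at α = 0.05: z_{α/2} = 1.960.
Power = Φ(δ − 1.960) + Φ(−δ − 1.960) = Φ(-0.351) + Φ(-3.569) = 0.3627 + 0.0002 = 0.3629.

Power ≈ 0.363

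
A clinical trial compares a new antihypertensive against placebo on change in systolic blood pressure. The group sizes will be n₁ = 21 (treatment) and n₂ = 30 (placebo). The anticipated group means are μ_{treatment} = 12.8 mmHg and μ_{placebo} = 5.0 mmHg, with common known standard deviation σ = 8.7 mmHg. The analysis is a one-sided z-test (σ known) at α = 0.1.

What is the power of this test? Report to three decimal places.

Standardized effect: d = |μ_{treatment} − μ_{placebo}| / σ = |12.8 − 5.0| / 8.7 = 0.8966
Noncentrality parameter: δ = d / √(1/n₁ + 1/n₂) = 0.8966 / √(1/21 + 1/30) = 3.1511
Critical value for a one-sided test at α = 0.1: z_α = 1.282.
Power = P(Z > 1.282 − δ) = Φ(1.870) = 0.9692.

Power ≈ 0.969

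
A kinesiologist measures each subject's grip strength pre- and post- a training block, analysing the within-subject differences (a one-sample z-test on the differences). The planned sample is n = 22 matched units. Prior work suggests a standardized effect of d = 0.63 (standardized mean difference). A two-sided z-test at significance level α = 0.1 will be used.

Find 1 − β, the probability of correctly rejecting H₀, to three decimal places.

Power ≈ 0.905

Noncentrality parameter: δ = d·√n = 0.63 × √22 = 2.9550
Two-sided α = 0.1 → critical value z_{0.05} = 1.645.
Power = Φ(δ − 1.645) + Φ(−δ − 1.645) = Φ(1.310) + Φ(-4.600) = 0.9049 + 0.0000 = 0.9049.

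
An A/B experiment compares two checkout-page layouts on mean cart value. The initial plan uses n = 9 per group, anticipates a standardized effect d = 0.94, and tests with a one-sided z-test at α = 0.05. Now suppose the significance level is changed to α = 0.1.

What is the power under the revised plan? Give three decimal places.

Power ≈ 0.762

δ = d·√(n/2) = 0.94 × √(9/2) = 1.9940 (unchanged). New critical value: z_{0.1} = 1.282.
Revised power = Φ(δ − 1.282) = Φ(0.712) = 0.7619.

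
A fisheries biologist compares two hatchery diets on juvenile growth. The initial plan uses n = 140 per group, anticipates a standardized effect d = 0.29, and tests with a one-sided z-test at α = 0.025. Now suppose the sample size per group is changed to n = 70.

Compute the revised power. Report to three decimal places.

With n = 70 per group: δ = d·√(n/2) = 0.29 × √(70/2) = 1.7157. Critical value z_{0.025} = 1.960.
Revised power = Φ(δ − 1.960) = Φ(-0.244) = 0.4035.

Power ≈ 0.403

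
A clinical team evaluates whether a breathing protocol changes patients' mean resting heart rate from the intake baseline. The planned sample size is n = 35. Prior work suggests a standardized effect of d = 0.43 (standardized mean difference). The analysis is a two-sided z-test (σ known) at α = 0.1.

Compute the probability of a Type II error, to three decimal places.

β ≈ 0.184

Noncentrality parameter: δ = d·√n = 0.43 × √35 = 2.5439
Critical value for a two-sided test at α = 0.1: z_{α/2} = 1.645.
Power = Φ(δ − 1.645) + Φ(−δ − 1.645) = Φ(0.899) + Φ(-4.189) = 0.8157 + 0.0000 = 0.8157.
Type II error: β = 1 − power = 1 − 0.8157 = 0.1843.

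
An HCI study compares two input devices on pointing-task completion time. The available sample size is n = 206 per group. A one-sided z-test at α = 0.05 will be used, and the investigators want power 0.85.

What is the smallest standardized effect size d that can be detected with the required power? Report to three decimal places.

Need Φ(δ − 1.645) = 0.85, so δ = 1.645 + 1.036 = 2.681.
δ = d·√(n/2) ⇒ d = δ/√(n/2) = 2.681/√(206/2) = 0.2642.

d ≈ 0.264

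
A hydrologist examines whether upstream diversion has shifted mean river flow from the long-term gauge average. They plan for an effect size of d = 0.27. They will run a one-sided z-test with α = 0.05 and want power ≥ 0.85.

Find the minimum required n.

Set Φ(δ − 1.645) = 0.85; then δ − 1.645 = Φ⁻¹(0.85) = 1.036, giving δ = 2.681.
δ = d·√n ⇒ n = (δ/d)² = (2.681 / 0.27)² = 98.62.
Rounding up, n = 99.

n = 99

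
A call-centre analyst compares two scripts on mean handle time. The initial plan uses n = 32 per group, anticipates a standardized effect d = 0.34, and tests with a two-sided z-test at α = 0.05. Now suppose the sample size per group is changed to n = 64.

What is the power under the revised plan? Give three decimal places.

With n = 64 per group: δ = d·√(n/2) = 0.34 × √(64/2) = 1.9233. Critical value z_{0.025} = 1.960.
Revised power = Φ(δ − 1.960) + Φ(−δ − 1.960) = Φ(-0.037) + Φ(-3.883) = 0.4854 + 0.0001 = 0.4854.

Power ≈ 0.485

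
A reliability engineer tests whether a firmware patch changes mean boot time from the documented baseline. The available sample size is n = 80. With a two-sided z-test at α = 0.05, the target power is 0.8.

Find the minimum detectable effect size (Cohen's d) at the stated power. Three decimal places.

d ≈ 0.313

Required noncentrality: δ = z_{0.025} + z_{0.20} = 1.960 + 0.842 = 2.802.
(Lower-tail contribution to power is negligible for δ > 0.)
δ = d·√n ⇒ d = δ/√n = 2.802/√80 = 0.3132.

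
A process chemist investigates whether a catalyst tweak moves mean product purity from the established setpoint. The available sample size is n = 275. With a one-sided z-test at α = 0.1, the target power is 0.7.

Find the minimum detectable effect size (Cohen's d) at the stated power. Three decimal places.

Required noncentrality: δ = z_{0.1} + z_{0.30} = 1.282 + 0.524 = 1.806.
δ = d·√n ⇒ d = δ/√n = 1.806/√275 = 0.1089.

d ≈ 0.109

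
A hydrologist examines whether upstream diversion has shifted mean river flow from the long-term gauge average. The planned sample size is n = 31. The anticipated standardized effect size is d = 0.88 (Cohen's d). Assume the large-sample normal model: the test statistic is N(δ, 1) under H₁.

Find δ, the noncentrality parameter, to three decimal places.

δ ≈ 4.900

The noncentrality parameter scales effect size by the design's sample-size factor: δ = d·√n = 0.88 × √31 = 4.8996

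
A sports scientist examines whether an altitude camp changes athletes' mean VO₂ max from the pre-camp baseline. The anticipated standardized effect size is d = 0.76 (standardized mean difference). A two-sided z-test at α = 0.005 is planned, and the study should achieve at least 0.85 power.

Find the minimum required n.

n = 26

Set Φ(δ − 2.807) = 0.85; then δ − 2.807 = Φ⁻¹(0.85) = 1.036, giving δ = 3.843.
(Ignoring the negligible lower-tail rejection probability gives the usual closed-form inversion.)
δ = d·√n ⇒ n = (δ/d)² = (3.843 / 0.76)² = 25.58.
Rounding up, n = 26.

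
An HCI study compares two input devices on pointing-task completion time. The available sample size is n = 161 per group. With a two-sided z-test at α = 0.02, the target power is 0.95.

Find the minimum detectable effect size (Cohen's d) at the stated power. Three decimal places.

d ≈ 0.443

Required noncentrality: δ = z_{0.01} + z_{0.05} = 2.326 + 1.645 = 3.971.
(The second rejection-region term Φ(−δ − z_{α/2}) is negligible and dropped.)
δ = d·√(n/2) ⇒ d = δ/√(n/2) = 3.971/√(161/2) = 0.4426.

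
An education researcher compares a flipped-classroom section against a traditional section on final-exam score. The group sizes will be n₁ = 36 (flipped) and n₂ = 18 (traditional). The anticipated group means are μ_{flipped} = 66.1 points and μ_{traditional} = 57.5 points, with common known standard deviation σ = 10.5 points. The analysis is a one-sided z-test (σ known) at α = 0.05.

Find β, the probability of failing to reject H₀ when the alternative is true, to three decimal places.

β ≈ 0.117

Standardized effect: d = |μ_{flipped} − μ_{traditional}| / σ = |66.1 − 57.5| / 10.5 = 0.8190
Noncentrality parameter: δ = d / √(1/n₁ + 1/n₂) = 0.8190 / √(1/36 + 1/18) = 2.8373
One-sided α = 0.05 → critical value z_{0.05} = 1.645.
Power = P(Z > 1.645 − δ) = Φ(1.192) = 0.8834.
Type II error: β = 1 − power = 1 − 0.8834 = 0.1166.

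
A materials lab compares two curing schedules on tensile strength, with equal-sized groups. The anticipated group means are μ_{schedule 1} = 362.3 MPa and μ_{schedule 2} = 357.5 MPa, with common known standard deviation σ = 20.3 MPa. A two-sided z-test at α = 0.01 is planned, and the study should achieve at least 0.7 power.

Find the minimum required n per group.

n = 344 per group

Standardized effect: d = |μ_{schedule 1} − μ_{schedule 2}| / σ = |362.3 − 357.5| / 20.3 = 0.2365
Set Φ(δ − 2.576) = 0.7; then δ − 2.576 = Φ⁻¹(0.7) = 0.524, giving δ = 3.100.
(For δ > 0 the lower-tail rejection region contributes negligibly to power, so the one-term inversion is standard.)
δ = d·√(n/2) ⇒ n = 2(δ/d)² = 2 × (3.100 / 0.2365)² = 343.82.
Round up to the next whole unit.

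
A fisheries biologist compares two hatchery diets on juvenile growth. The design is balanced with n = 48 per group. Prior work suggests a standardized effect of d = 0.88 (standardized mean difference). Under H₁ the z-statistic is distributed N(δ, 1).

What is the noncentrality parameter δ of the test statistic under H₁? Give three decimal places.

δ ≈ 4.311

δ = d·√(n/2) = 0.88 × √(48/2) = 4.3111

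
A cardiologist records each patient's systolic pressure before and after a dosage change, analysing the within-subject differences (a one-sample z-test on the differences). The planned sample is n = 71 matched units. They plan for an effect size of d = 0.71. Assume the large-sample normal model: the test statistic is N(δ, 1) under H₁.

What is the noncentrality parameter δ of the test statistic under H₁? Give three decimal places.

δ ≈ 5.983

δ = d·√n = 0.71 × √71 = 5.9826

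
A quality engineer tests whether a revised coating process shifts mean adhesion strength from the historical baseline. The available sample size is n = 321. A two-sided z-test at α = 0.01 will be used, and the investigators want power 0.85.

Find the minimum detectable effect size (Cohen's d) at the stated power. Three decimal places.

Required noncentrality: δ = z_{0.005} + z_{0.15} = 2.576 + 1.036 = 3.612.
(The second rejection-region term Φ(−δ − z_{α/2}) is negligible and dropped.)
δ = d·√n ⇒ d = δ/√n = 3.612/√321 = 0.2016.

d ≈ 0.202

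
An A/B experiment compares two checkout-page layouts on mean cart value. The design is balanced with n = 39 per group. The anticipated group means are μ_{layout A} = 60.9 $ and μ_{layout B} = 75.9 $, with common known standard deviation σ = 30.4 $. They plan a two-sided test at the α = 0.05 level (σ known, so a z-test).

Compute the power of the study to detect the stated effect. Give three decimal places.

Standardized effect: d = |μ_{layout A} − μ_{layout B}| / σ = |60.9 − 75.9| / 30.4 = 0.4934
Noncentrality parameter: δ = d·√(n/2) = 0.4934 × √(39/2) = 2.1789
Critical value for a two-sided test at α = 0.05: z_{α/2} = 1.960.
Power = Φ(δ − 1.960) + Φ(−δ − 1.960) = Φ(0.219) + Φ(-4.139) = 0.5866 + 0.0000 = 0.5867.

Power ≈ 0.587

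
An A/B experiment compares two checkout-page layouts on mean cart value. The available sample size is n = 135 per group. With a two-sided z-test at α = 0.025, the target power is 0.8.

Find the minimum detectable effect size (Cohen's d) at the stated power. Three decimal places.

d ≈ 0.375

Need Φ(δ − 2.241) = 0.8, so δ = 2.241 + 0.842 = 3.083.
(Lower-tail contribution to power is negligible for δ > 0.)
δ = d·√(n/2) ⇒ d = δ/√(n/2) = 3.083/√(135/2) = 0.3753.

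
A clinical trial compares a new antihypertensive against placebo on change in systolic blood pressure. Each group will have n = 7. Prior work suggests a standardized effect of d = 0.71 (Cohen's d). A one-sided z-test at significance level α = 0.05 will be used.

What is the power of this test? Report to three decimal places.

Power ≈ 0.376

Noncentrality parameter: δ = d·√(n/2) = 0.71 × √(7/2) = 1.3283
One-sided α = 0.05 → critical value z_{0.05} = 1.645.
Power = P(Z > 1.645 − δ) = Φ(-0.317) = 0.3758.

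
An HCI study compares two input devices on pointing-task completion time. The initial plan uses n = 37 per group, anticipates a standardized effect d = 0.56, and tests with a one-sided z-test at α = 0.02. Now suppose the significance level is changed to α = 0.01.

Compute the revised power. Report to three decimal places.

δ = d·√(n/2) = 0.56 × √(37/2) = 2.4087 (unchanged). New critical value: z_{0.01} = 2.326.
Revised power = P(Z > 2.326 − δ) = Φ(0.082) = 0.5328.

Power ≈ 0.533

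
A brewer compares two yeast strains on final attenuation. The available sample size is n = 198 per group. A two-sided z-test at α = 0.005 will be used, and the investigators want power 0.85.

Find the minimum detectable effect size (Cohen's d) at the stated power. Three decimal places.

Need Φ(δ − 2.807) = 0.85, so δ = 2.807 + 1.036 = 3.843.
(The second rejection-region term Φ(−δ − z_{α/2}) is negligible and dropped.)
δ = d·√(n/2) ⇒ d = δ/√(n/2) = 3.843/√(198/2) = 0.3863.

d ≈ 0.386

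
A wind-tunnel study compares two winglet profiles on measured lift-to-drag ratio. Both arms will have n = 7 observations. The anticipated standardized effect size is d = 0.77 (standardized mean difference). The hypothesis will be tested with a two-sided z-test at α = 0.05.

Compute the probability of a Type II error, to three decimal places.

Noncentrality parameter: δ = d·√(n/2) = 0.77 × √(7/2) = 1.4405
Critical value for a two-sided test at α = 0.05: z_{α/2} = 1.960.
Power = Φ(δ − 1.960) + Φ(−δ − 1.960) = Φ(-0.519) + Φ(-3.401) = 0.3017 + 0.0003 = 0.3021.
Type II error: β = 1 − power = 1 − 0.3021 = 0.6979.

β ≈ 0.698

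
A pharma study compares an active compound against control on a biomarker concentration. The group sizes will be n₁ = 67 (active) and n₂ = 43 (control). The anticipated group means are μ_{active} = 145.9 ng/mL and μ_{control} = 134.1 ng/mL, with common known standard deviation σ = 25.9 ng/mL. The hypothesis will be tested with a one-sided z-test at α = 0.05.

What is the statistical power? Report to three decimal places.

Standardized effect: d = |μ_{active} − μ_{control}| / σ = |145.9 − 134.1| / 25.9 = 0.4556
Noncentrality parameter: δ = d / √(1/n₁ + 1/n₂) = 0.4556 / √(1/67 + 1/43) = 2.3316
Critical value for a one-sided test at α = 0.05: z_α = 1.645.
Power = P(Z > 1.645 − δ) = Φ(0.687) = 0.7539.

Power ≈ 0.754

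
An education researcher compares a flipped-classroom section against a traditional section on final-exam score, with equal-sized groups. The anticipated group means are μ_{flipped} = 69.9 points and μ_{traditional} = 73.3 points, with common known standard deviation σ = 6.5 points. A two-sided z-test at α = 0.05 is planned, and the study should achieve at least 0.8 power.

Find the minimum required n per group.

Standardized effect: d = |μ_{flipped} − μ_{traditional}| / σ = |69.9 − 73.3| / 6.5 = 0.5231
For power 0.8 need Φ(δ − z_{0.025}) = 0.8, so δ = z_{0.025} + z_{0.20} = 1.960 + 0.842 = 2.802.
(For δ > 0 the lower-tail rejection region contributes negligibly to power, so the one-term inversion is standard.)
δ = d·√(n/2) ⇒ n = 2(δ/d)² = 2 × (2.802 / 0.5231)² = 57.37.
Rounding up, n = 58 per group.

n = 58 per group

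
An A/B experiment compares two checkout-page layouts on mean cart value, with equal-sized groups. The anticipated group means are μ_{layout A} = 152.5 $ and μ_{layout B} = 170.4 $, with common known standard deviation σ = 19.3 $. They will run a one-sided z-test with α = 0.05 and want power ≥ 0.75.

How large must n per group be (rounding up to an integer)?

n = 13 per group

Standardized effect: d = |μ_{layout A} − μ_{layout B}| / σ = |152.5 − 170.4| / 19.3 = 0.9275
For power 0.75 need Φ(δ − z_{0.05}) = 0.75, so δ = z_{0.05} + z_{0.25} = 1.645 + 0.674 = 2.319.
δ = d·√(n/2) ⇒ n = 2(δ/d)² = 2 × (2.319 / 0.9275)² = 12.51.
Rounding up, n = 13 per group.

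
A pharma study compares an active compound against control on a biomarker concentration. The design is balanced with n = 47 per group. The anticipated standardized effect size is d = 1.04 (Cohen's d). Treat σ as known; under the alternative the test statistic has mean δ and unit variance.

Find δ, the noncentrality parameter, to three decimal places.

The noncentrality parameter scales effect size by the design's sample-size factor: δ = d·√(n/2) = 1.04 × √(47/2) = 5.0416

δ ≈ 5.042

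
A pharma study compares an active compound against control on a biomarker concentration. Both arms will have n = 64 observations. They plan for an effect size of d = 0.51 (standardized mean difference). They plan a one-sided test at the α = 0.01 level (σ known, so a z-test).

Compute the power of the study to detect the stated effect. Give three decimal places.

Noncentrality parameter: δ = d·√(n/2) = 0.51 × √(64/2) = 2.8850
One-sided α = 0.01 → critical value z_{0.01} = 2.326.
Power = Φ(δ − 2.326) = Φ(0.559) = 0.7118.

Power ≈ 0.712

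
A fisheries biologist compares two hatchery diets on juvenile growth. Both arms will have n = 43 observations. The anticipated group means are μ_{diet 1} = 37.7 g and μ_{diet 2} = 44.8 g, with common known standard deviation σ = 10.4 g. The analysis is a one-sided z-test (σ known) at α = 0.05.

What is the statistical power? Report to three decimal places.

Standardized effect: d = |μ_{diet 1} − μ_{diet 2}| / σ = |37.7 − 44.8| / 10.4 = 0.6827
Noncentrality parameter: δ = d·√(n/2) = 0.6827 × √(43/2) = 3.1655
One-sided α = 0.05 → critical value z_{0.05} = 1.645.
Power = Φ(δ − 1.645) = Φ(1.521) = 0.9358.

Power ≈ 0.936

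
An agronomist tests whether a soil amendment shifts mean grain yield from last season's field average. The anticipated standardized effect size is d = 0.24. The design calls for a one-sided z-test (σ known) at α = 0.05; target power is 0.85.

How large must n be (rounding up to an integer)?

For power 0.85 need Φ(δ − z_{0.05}) = 0.85, so δ = z_{0.05} + z_{0.15} = 1.645 + 1.036 = 2.681.
δ = d·√n ⇒ n = (δ/d)² = (2.681 / 0.24)² = 124.81.
Round up to the next whole unit.

n = 125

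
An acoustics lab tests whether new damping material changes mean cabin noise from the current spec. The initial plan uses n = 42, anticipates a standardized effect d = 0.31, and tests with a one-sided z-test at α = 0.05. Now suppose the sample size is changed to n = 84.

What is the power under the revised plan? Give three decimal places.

With n = 84: δ = d·√n = 0.31 × √84 = 2.8412. Critical value z_{0.05} = 1.645.
Revised power = P(Z > 1.645 − δ) = Φ(1.196) = 0.8842.

Power ≈ 0.884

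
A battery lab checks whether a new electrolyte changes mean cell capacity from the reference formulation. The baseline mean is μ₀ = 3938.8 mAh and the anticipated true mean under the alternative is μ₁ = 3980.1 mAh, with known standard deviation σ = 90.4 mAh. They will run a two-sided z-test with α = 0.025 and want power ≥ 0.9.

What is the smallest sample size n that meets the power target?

n = 60

Standardized effect: d = |μ₁ − μ₀| / σ = |3980.1 − 3938.8| / 90.4 = 0.4569
For power 0.9 need Φ(δ − z_{0.0125}) = 0.9, so δ = z_{0.0125} + z_{0.10} = 2.241 + 1.282 = 3.523.
(The Φ(−δ − z_{α/2}) term is vanishingly small for δ > 0 and is dropped in the standard sample-size formula.)
δ = d·√n ⇒ n = (δ/d)² = (3.523 / 0.4569)² = 59.46.
Round up to the next whole unit.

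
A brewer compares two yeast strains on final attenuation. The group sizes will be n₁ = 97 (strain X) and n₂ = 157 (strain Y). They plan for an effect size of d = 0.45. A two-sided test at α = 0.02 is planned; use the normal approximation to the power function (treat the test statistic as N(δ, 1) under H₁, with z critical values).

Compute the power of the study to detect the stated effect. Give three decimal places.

Noncentrality parameter: δ = d / √(1/n₁ + 1/n₂) = 0.45 / √(1/97 + 1/157) = 3.4844
Two-sided α = 0.02 → critical value z_{0.01} = 2.326.
Power = Φ(δ − 2.326) + Φ(−δ − 2.326) = Φ(1.158) + Φ(-5.811) = 0.8766 + 0.0000 = 0.8766.

Power ≈ 0.877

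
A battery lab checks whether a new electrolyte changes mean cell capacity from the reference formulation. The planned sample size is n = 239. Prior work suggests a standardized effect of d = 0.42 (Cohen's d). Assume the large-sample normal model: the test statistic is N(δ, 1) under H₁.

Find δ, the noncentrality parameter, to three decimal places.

δ ≈ 6.493

The noncentrality parameter scales effect size by the design's sample-size factor: δ = d·√n = 0.42 × √239 = 6.4930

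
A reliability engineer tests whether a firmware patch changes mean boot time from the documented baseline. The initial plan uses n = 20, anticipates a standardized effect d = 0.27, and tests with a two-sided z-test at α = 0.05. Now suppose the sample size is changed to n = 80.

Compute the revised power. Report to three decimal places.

Power ≈ 0.675

With n = 80: δ = d·√n = 0.27 × √80 = 2.4150. Critical value z_{0.025} = 1.960.
Revised power = Φ(δ − 1.960) + Φ(−δ − 1.960) = Φ(0.455) + Φ(-4.375) = 0.6754 + 0.0000 = 0.6754.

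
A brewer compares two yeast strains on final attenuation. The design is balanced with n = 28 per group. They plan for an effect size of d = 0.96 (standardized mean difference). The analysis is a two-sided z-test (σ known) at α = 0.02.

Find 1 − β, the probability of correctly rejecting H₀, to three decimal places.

Power ≈ 0.897

Noncentrality parameter: λ = d·√(n/2) = 0.96 × √(28/2) = 3.5920
Critical value for a two-sided test at α = 0.02: z_{α/2} = 2.326.
Power = Φ(λ − 2.326) + Φ(−λ − 2.326) = Φ(1.266) + Φ(-5.918) = 0.8972 + 0.0000 = 0.8972.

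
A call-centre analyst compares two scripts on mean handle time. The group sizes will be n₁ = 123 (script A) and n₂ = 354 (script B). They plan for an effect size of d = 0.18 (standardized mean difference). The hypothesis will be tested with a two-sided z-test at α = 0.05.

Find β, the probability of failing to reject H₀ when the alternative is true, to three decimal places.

Noncentrality parameter: δ = d / √(1/n₁ + 1/n₂) = 0.18 / √(1/123 + 1/354) = 1.7198
Two-sided α = 0.05 → critical value z_{0.025} = 1.960.
Power = Φ(δ − 1.960) + Φ(−δ − 1.960) = Φ(-0.240) + Φ(-3.680) = 0.4051 + 0.0001 = 0.4052.
Type II error: β = 1 − power = 1 − 0.4052 = 0.5948.

β ≈ 0.595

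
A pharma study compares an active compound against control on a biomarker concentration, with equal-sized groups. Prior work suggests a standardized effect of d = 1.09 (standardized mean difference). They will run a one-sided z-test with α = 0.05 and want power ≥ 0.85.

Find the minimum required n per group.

n = 13 per group

Set Φ(δ − 1.645) = 0.85; then δ − 1.645 = Φ⁻¹(0.85) = 1.036, giving δ = 2.681.
δ = d·√(n/2) ⇒ n = 2(δ/d)² = 2 × (2.681 / 1.09)² = 12.10.
Round up to the next whole unit.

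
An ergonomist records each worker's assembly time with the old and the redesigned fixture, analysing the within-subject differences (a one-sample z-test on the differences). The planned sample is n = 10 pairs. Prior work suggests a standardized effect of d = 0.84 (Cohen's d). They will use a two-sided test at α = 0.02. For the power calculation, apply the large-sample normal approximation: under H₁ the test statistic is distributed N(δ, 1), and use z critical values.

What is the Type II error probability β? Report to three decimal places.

Noncentrality parameter: δ = d·√n = 0.84 × √10 = 2.6563
Critical value for a two-sided test at α = 0.02: z_{α/2} = 2.326.
Power = Φ(δ − 2.326) + Φ(−δ − 2.326) = Φ(0.330) + Φ(-4.983) = 0.6293 + 0.0000 = 0.6293.
Type II error: β = 1 − power = 1 − 0.6293 = 0.3707.

β ≈ 0.371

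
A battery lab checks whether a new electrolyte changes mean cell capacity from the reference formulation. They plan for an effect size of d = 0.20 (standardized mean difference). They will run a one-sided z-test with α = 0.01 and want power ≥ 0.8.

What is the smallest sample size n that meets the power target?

For power 0.8 need Φ(δ − z_{0.01}) = 0.8, so δ = z_{0.01} + z_{0.20} = 2.326 + 0.842 = 3.168.
δ = d·√n ⇒ n = (δ/d)² = (3.168 / 0.20)² = 250.90.
Rounding up, n = 251.

n = 251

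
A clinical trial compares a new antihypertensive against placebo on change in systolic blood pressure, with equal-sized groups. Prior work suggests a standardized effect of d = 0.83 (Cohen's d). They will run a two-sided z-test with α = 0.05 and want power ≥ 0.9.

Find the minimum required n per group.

n = 31 per group

Set Φ(δ − 1.960) = 0.9; then δ − 1.960 = Φ⁻¹(0.9) = 1.282, giving δ = 3.242.
(For δ > 0 the lower-tail rejection region contributes negligibly to power, so the one-term inversion is standard.)
δ = d·√(n/2) ⇒ n = 2(δ/d)² = 2 × (3.242 / 0.83)² = 30.50.
Rounding up, n = 31 per group.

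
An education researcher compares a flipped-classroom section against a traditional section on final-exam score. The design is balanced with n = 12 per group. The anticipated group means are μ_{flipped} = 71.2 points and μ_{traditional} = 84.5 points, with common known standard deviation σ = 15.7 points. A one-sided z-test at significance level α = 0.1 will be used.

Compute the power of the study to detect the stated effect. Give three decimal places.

Standardized effect: d = |μ_{flipped} − μ_{traditional}| / σ = |71.2 − 84.5| / 15.7 = 0.8471
Noncentrality parameter: λ = d·√(n/2) = 0.8471 × √(12/2) = 2.0750
Critical value for a one-sided test at α = 0.1: z_α = 1.282.
Power = Φ(λ − 1.282) = Φ(0.793) = 0.7863.

Power ≈ 0.786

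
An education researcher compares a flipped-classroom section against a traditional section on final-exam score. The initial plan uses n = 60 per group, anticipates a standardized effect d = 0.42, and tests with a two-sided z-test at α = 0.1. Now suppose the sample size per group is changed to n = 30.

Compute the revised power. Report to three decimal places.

With n = 30 per group: δ = d·√(n/2) = 0.42 × √(30/2) = 1.6267. Critical value z_{0.05} = 1.645.
Revised power = Φ(δ − 1.645) + Φ(−δ − 1.645) = Φ(-0.018) + Φ(-3.272) = 0.4927 + 0.0005 = 0.4933.

Power ≈ 0.493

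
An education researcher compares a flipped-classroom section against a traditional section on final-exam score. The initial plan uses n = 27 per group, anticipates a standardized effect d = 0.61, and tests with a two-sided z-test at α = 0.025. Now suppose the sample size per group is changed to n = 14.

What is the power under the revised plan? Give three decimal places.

With n = 14 per group: δ = d·√(n/2) = 0.61 × √(14/2) = 1.6139. Critical value z_{0.0125} = 2.241.
Revised power = Φ(δ − 2.241) + Φ(−δ − 2.241) = Φ(-0.627) + Φ(-3.855) = 0.2652 + 0.0001 = 0.2652.

Power ≈ 0.265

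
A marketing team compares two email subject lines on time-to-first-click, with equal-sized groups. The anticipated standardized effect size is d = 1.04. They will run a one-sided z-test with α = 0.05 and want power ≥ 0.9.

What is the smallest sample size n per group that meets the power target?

n = 16 per group

For power 0.9 need Φ(δ − z_{0.05}) = 0.9, so δ = z_{0.05} + z_{0.10} = 1.645 + 1.282 = 2.926.
δ = d·√(n/2) ⇒ n = 2(δ/d)² = 2 × (2.926 / 1.04)² = 15.84.
Rounding up, n = 16 per group.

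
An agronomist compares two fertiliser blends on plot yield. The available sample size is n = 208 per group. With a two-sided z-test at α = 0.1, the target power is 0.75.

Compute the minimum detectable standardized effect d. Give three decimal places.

Required noncentrality: δ = z_{0.05} + z_{0.25} = 1.645 + 0.674 = 2.319.
(The second rejection-region term Φ(−δ − z_{α/2}) is negligible and dropped.)
δ = d·√(n/2) ⇒ d = δ/√(n/2) = 2.319/√(208/2) = 0.2274.

d ≈ 0.227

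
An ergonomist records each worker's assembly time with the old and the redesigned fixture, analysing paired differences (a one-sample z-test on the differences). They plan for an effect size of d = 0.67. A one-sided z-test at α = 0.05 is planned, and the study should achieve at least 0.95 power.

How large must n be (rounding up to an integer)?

n = 25

For power 0.95 need Φ(δ − z_{0.05}) = 0.95, so δ = z_{0.05} + z_{0.05} = 1.645 + 1.645 = 3.290.
δ = d·√n ⇒ n = (δ/d)² = (3.290 / 0.67)² = 24.11.
Rounding up, n = 25.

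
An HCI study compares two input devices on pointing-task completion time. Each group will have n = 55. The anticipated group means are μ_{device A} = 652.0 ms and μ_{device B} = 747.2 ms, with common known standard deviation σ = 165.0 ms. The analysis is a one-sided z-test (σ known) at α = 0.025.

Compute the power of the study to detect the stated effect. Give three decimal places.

Standardized effect: d = |μ_{device A} − μ_{device B}| / σ = |652.0 − 747.2| / 165.0 = 0.5770
Noncentrality parameter: δ = d·√(n/2) = 0.5770 × √(55/2) = 3.0257
One-sided α = 0.025 → critical value z_{0.025} = 1.960.
Power = P(Z > 1.960 − δ) = Φ(1.066) = 0.8567.

Power ≈ 0.857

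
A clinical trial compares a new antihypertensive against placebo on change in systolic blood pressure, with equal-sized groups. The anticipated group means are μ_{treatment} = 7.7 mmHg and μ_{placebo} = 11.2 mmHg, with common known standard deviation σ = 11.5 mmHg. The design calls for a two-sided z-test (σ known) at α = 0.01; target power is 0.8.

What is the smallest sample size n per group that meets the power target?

Standardized effect: d = |μ_{treatment} − μ_{placebo}| / σ = |7.7 − 11.2| / 11.5 = 0.3043
For power 0.8 need Φ(δ − z_{0.005}) = 0.8, so δ = z_{0.005} + z_{0.20} = 2.576 + 0.842 = 3.417.
(For δ > 0 the lower-tail rejection region contributes negligibly to power, so the one-term inversion is standard.)
δ = d·√(n/2) ⇒ n = 2(δ/d)² = 2 × (3.417 / 0.3043)² = 252.17.
Rounding up, n = 253 per group.

n = 253 per group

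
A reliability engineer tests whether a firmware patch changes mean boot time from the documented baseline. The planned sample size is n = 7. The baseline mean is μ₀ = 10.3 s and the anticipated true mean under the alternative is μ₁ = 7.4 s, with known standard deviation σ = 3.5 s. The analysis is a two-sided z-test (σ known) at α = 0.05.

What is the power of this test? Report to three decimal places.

Standardized effect: d = |μ₁ − μ₀| / σ = |7.4 − 10.3| / 3.5 = 0.8286
Noncentrality parameter: δ = d·√n = 0.8286 × √7 = 2.1922
Two-sided α = 0.05 → critical value z_{0.025} = 1.960.
Power = Φ(δ − 1.960) + Φ(−δ − 1.960) = Φ(0.232) + Φ(-4.152) = 0.5918 + 0.0000 = 0.5918.

Power ≈ 0.592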